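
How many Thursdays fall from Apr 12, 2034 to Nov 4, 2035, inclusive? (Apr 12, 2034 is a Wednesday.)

82

Apr 12, 2034 is a Wednesday; the first Thursday on or after it is Apr 13, 2034 (1 day later).
From Apr 13, 2034 to Nov 4, 2035: 262 + 308 = 570 days (rest of 2034, to Nov 4, 2035 in 2035).
570 ÷ 7 = 81 full weeks with remainder 3, so 81 more Thursdays after the first → 82.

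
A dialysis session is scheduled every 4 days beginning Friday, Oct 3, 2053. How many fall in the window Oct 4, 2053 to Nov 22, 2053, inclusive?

12

Occurrences land 4·i days after Oct 3, 2053 for i = 0, 1, 2, …
Oct 4, 2053 is 1 day after the start; 1 ÷ 4 = 0 remainder 1; since the remainder is 1, round up to i = 1. First occurrence in the window: #2 on Oct 7, 2053 (1×4 = 4 days in).
Nov 22, 2053 is 50 days after the start; 50 ÷ 4 = 12 remainder 2. Last occurrence in the window: #13 on Nov 20, 2053.
Occurrences #2 through #13: 12 in total.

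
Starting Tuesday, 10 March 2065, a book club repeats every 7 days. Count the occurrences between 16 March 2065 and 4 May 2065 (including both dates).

Occurrences land 7·i days after 10 March 2065 for i = 0, 1, 2, …
16 March 2065 is 6 days after the start; 6 ÷ 7 = 0 remainder 6; since the remainder is 6, round up to i = 1. First occurrence in the window: #2 on 17 March 2065 (1×7 = 7 days in).
4 May 2065 is 55 days after the start; 55 ÷ 7 = 7 remainder 6. Last occurrence in the window: #8 on 28 April 2065.
Occurrences #2 through #8: 7 in total.

7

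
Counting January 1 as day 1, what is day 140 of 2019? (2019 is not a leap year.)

2019-05-20

January has 31 days (140 − 31 = 109 remain).
February has 28 days (109 − 28 = 81 remain).
March has 31 days (81 − 31 = 50 remain).
April has 30 days (50 − 30 = 20 remain).
20 into May → May 20.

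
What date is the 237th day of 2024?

Aug 24, 2024

Jan has 31 days (237 − 31 = 206 remain).
Feb has 29 days (206 − 29 = 177 remain).
Mar has 31 days (177 − 31 = 146 remain).
Apr has 30 days (146 − 30 = 116 remain).
May has 31 days (116 − 31 = 85 remain).
Jun has 30 days (85 − 30 = 55 remain).
Jul has 31 days (55 − 31 = 24 remain).
24 into Aug → Aug 24.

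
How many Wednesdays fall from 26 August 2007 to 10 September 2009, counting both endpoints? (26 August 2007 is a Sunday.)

26 August 2007 is a Sunday; the first Wednesday on or after it is 29 August 2007 (3 days later).
From 29 August 2007 to 10 September 2009: 124 + 366 + 253 = 743 days (rest of 2007, 2008, to 10 September 2009 in 2009).
743 ÷ 7 = 106 full weeks with remainder 1, so 106 more Wednesdays after the first → 107.

107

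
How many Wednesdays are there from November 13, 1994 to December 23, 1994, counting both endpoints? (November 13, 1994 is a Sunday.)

November 13, 1994 is a Sunday; the first Wednesday on or after it is November 16, 1994 (3 days later).
From November 16, 1994 to December 23, 1994: 14 + 23 = 37 days (rest of November, December).
37 ÷ 7 = 5 full weeks with remainder 2, so 5 more Wednesdays after the first → 6.

6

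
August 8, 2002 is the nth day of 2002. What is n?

Days in months before August: 31 + 28 + 31 + 30 + 31 + 30 + 31 = 212.
Plus 8 days into August → day 220.

220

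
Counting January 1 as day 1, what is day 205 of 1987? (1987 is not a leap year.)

24 July 1987

January has 31 days (205 − 31 = 174 remain).
February has 28 days (174 − 28 = 146 remain).
March has 31 days (146 − 31 = 115 remain).
April has 30 days (115 − 30 = 85 remain).
May has 31 days (85 − 31 = 54 remain).
June has 30 days (54 − 30 = 24 remain).
24 into July → July 24.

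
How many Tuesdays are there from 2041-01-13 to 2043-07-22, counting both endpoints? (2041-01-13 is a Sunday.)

2041-01-13 is a Sunday; the first Tuesday on or after it is 2041-01-15 (2 days later).
From 2041-01-15 to 2043-07-22: 350 + 365 + 203 = 918 days (rest of 2041, 2042, to 2043-07-22 in 2043).
918 ÷ 7 = 131 full weeks with remainder 1, so 131 more Tuesdays after the first → 132.

132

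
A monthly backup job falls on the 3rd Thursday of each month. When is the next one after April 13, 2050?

April 2050 starts on a Friday; its first Thursday is the 7th, so the 3rd Thursday is the 21st — April 21, 2050.
April 21, 2050 is after April 13, 2050, so that is the next one.

April 21, 2050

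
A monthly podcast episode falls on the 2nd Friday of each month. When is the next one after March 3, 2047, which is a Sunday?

March 8, 2047

March 2047 starts on a Friday; its first Friday is the 1st, so the 2nd Friday is the 8th — March 8, 2047.
March 8, 2047 is after March 3, 2047, so that is the next one.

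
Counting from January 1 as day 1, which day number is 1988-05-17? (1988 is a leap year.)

138

Days in months before May: 31 + 29 + 31 + 30 = 121.
Plus 17 days into May → day 138.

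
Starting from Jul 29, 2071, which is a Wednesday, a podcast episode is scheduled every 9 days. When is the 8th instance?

The 8th occurrence is 7 intervals after the first: 7 × 9 = 63 days after Jul 29, 2071.
Jul has 31 days — 2 days to the end of Jul leaves 61.
Aug has 31 days (30 left).
30 days into Sep → Sep 30, 2071.

Sep 30, 2071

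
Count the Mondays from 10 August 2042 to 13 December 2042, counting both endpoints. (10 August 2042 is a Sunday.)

10 August 2042 is a Sunday; the first Monday on or after it is 11 August 2042 (1 day later).
From 11 August 2042 to 13 December 2042: 20 + 30 + 31 + 30 + 13 = 124 days (rest of August, September, October, November, December).
124 ÷ 7 = 17 full weeks with remainder 5, so 17 more Mondays after the first → 18.

18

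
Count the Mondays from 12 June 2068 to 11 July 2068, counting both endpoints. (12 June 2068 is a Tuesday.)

12 June 2068 is a Tuesday; the first Monday on or after it is 18 June 2068 (6 days later).
From 18 June 2068 to 11 July 2068: 12 + 11 = 23 days (rest of June, July).
23 ÷ 7 = 3 full weeks with remainder 2, so 3 more Mondays after the first → 4.

4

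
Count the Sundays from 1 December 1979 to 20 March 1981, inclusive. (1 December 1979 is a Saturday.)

1 December 1979 is a Saturday; the first Sunday on or after it is 2 December 1979 (1 day later).
From 2 December 1979 to 20 March 1981: 29 + 366 + 79 = 474 days (rest of 1979, 1980, to 20 March 1981 in 1981).
474 ÷ 7 = 67 full weeks with remainder 5, so 67 more Sundays after the first → 68.

68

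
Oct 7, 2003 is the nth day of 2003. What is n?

Days in months before Oct: 31 + 28 + 31 + 30 + 31 + 30 + 31 + 31 + 30 = 273.
Plus 7 days into Oct → day 280.

280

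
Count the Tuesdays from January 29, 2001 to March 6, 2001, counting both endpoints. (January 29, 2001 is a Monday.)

6

January 29, 2001 is a Monday; the first Tuesday on or after it is January 30, 2001 (1 day later).
From January 30, 2001 to March 6, 2001: 1 + 28 + 6 = 35 days (rest of January, February, March).
35 ÷ 7 = 5 full weeks with remainder 0, so 5 more Tuesdays after the first → 6.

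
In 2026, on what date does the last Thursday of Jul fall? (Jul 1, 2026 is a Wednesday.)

Jul 30, 2026

Jul 2026 begins on a Wednesday, so the first Thursday is Jul 2 (1 day later).
Jul 2026 has 31 days. Adding weeks: 2, 9, 16, 23, 30 — the last one ≤ 31 is the 30th.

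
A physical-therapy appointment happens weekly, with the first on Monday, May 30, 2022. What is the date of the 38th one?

The 38th occurrence is 37 intervals after the first: 37 × 7 = 259 days after May 30, 2022.
May has 31 days — 1 day to the end of May leaves 258.
Jun has 30 days (228 left).
Jul has 31 days (197 left).
Aug has 31 days (166 left).
Sep has 30 days (136 left).
Oct has 31 days (105 left).
Nov has 30 days (75 left).
Dec has 31 days (44 left).
Jan has 31 days (13 left).
13 days into Feb → Feb 13, 2023.

Feb 13, 2023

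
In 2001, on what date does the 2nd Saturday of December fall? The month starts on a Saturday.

2001-12-08

December 2001 begins on a Saturday, so the first Saturday is December 1.
The 2nd Saturday is 1 weeks later: 1 + 7 = 8.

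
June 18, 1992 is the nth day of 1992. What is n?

170

Days in months before June: 31 + 29 + 31 + 30 + 31 = 152.
Plus 18 days into June → day 170.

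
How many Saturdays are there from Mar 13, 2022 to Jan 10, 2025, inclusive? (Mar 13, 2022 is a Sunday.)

Mar 13, 2022 is a Sunday; the first Saturday on or after it is Mar 19, 2022 (6 days later).
From Mar 19, 2022 to Jan 10, 2025: 287 + 365 + 366 + 10 = 1028 days (rest of 2022, 2023, 2024, to Jan 10, 2025 in 2025).
1028 ÷ 7 = 146 full weeks with remainder 6, so 146 more Saturdays after the first → 147.

147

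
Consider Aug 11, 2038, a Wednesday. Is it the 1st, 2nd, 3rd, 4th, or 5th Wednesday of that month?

2nd

Day 11 falls in week ⌈11/7⌉ of the month.
Days 1–7 hold the 1st Wednesday, 8–14 the 2nd, 15–21 the 3rd, 22–28 the 4th, 29–31 the 5th.
11 is in the range for the 2nd.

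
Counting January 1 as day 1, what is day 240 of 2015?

January has 31 days (240 − 31 = 209 remain).
February has 28 days (209 − 28 = 181 remain).
March has 31 days (181 − 31 = 150 remain).
April has 30 days (150 − 30 = 120 remain).
May has 31 days (120 − 31 = 89 remain).
June has 30 days (89 − 30 = 59 remain).
July has 31 days (59 − 31 = 28 remain).
28 into August → August 28.

August 28, 2015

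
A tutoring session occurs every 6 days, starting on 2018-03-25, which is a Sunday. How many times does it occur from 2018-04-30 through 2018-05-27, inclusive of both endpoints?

Occurrences land 6·i days after 2018-03-25 for i = 0, 1, 2, …
2018-04-30 is 36 days after the start; 36 ÷ 6 = 6 remainder 0. First occurrence in the window: #7 on 2018-04-30 (6×6 = 36 days in).
2018-05-27 is 63 days after the start; 63 ÷ 6 = 10 remainder 3. Last occurrence in the window: #11 on 2018-05-24.
Occurrences #7 through #11: 5 in total.

5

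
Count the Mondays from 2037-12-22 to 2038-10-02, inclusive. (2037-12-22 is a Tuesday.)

2037-12-22 is a Tuesday; the first Monday on or after it is 2037-12-28 (6 days later).
From 2037-12-28 to 2038-10-02: 3 + 31 + 28 + 31 + 30 + 31 + 30 + 31 + 31 + 30 + 2 = 278 days (rest of December, January, February, March, April, May, June, July, August, September, October).
278 ÷ 7 = 39 full weeks with remainder 5, so 39 more Mondays after the first → 40.

40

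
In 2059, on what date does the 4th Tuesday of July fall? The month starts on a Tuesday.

22 July 2059

July 2059 begins on a Tuesday, so the first Tuesday is July 1.
The 4th Tuesday is 3 weeks later: 1 + 21 = 22.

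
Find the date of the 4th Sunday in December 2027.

December 26, 2027

December 2027 begins on a Wednesday, so the first Sunday is December 5 (4 days later).
The 4th Sunday is 3 weeks later: 5 + 21 = 26.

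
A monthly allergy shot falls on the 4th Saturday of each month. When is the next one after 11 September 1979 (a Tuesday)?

22 September 1979

September 1979 starts on a Saturday; its first Saturday is the 1st, so the 4th Saturday is the 22nd — 22 September 1979.
22 September 1979 is after 11 September 1979, so that is the next one.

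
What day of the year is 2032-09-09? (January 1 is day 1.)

253

Days in months before September: 31 + 29 + 31 + 30 + 31 + 30 + 31 + 31 = 244.
Plus 9 days into September → day 253.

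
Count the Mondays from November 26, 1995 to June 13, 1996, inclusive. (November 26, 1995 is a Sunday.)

November 26, 1995 is a Sunday; the first Monday on or after it is November 27, 1995 (1 day later).
From November 27, 1995 to June 13, 1996: 3 + 31 + 31 + 29 + 31 + 30 + 31 + 13 = 199 days (rest of November, December, January, February, March, April, May, June).
199 ÷ 7 = 28 full weeks with remainder 3, so 28 more Mondays after the first → 29.

29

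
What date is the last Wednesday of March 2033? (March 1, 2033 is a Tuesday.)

March 2033 begins on a Tuesday, so the first Wednesday is March 2 (1 day later).
March 2033 has 31 days. Adding weeks: 2, 9, 16, 23, 30 — the last one ≤ 31 is the 30th.

2033-03-30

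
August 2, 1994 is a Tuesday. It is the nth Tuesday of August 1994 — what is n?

Day 2 falls in week ⌈2/7⌉ of the month.
Days 1–7 hold the 1st Tuesday, 8–14 the 2nd, 15–21 the 3rd, 22–28 the 4th, 29–31 the 5th.
2 is in the range for the 1st.

1st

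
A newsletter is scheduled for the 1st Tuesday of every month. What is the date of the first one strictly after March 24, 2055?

March 2055 starts on a Monday, so its 1st Tuesday is March 2, 2055 (1 day in).
That is not after March 24, 2055, so look at April 2055.
April 2055 starts on a Thursday, so its 1st Tuesday is April 6, 2055 (5 days in).

April 6, 2055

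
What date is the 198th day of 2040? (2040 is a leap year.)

2040-07-16

January has 31 days (198 − 31 = 167 remain).
February has 29 days (167 − 29 = 138 remain).
March has 31 days (138 − 31 = 107 remain).
April has 30 days (107 − 30 = 77 remain).
May has 31 days (77 − 31 = 46 remain).
June has 30 days (46 − 30 = 16 remain).
16 into July → July 16.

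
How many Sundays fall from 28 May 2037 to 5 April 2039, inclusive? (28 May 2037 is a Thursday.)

97

28 May 2037 is a Thursday; the first Sunday on or after it is 31 May 2037 (3 days later).
From 31 May 2037 to 5 April 2039: 214 + 365 + 95 = 674 days (rest of 2037, 2038, to 5 April 2039 in 2039).
674 ÷ 7 = 96 full weeks with remainder 2, so 96 more Sundays after the first → 97.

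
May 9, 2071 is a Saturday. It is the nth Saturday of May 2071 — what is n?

Day 9 falls in week ⌈9/7⌉ of the month.
Days 1–7 hold the 1st Saturday, 8–14 the 2nd, 15–21 the 3rd, 22–28 the 4th, 29–31 the 5th.
9 is in the range for the 2nd.

2nd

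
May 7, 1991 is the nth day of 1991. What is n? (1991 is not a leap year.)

127

Days in months before May: 31 + 28 + 31 + 30 = 120.
Plus 7 days into May → day 127.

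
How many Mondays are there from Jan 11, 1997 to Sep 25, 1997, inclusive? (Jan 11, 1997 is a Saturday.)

37

Jan 11, 1997 is a Saturday; the first Monday on or after it is Jan 13, 1997 (2 days later).
From Jan 13, 1997 to Sep 25, 1997: 18 + 28 + 31 + 30 + 31 + 30 + 31 + 31 + 25 = 255 days (rest of Jan, Feb, Mar, Apr, May, Jun, Jul, Aug, Sep).
255 ÷ 7 = 36 full weeks with remainder 3, so 36 more Mondays after the first → 37.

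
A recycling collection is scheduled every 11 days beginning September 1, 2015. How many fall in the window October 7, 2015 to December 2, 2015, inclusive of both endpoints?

5

Occurrences land 11·i days after September 1, 2015 for i = 0, 1, 2, …
October 7, 2015 is 36 days after the start; 36 ÷ 11 = 3 remainder 3; since the remainder is 3, round up to i = 4. First occurrence in the window: #5 on October 15, 2015 (4×11 = 44 days in).
December 2, 2015 is 92 days after the start; 92 ÷ 11 = 8 remainder 4. Last occurrence in the window: #9 on November 28, 2015.
Occurrences #5 through #9: 5 in total.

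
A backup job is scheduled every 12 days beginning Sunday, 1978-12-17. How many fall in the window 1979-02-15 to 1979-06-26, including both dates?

Occurrences land 12·i days after 1978-12-17 for i = 0, 1, 2, …
1979-02-15 is 60 days after the start; 60 ÷ 12 = 5 remainder 0. First occurrence in the window: #6 on 1979-02-15 (5×12 = 60 days in).
1979-06-26 is 191 days after the start; 191 ÷ 12 = 15 remainder 11. Last occurrence in the window: #16 on 1979-06-15.
Occurrences #6 through #16: 11 in total.

11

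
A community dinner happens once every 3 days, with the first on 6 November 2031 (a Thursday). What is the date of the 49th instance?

29 March 2032

The 49th occurrence is 48 intervals after the first: 48 × 3 = 144 days after 6 November 2031.
November has 30 days — 24 days to the end of November leaves 120.
December has 31 days (89 left).
January has 31 days (58 left).
February has 29 days (29 left).
29 days into March → 29 March 2032.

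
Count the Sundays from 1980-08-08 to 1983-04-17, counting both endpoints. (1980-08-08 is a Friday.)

141

1980-08-08 is a Friday; the first Sunday on or after it is 1980-08-10 (2 days later).
From 1980-08-10 to 1983-04-17: 143 + 365 + 365 + 107 = 980 days (rest of 1980, 1981, 1982, to 1983-04-17 in 1983).
980 ÷ 7 = 140 full weeks with remainder 0, so 140 more Sundays after the first → 141.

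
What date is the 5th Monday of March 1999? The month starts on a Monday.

March 1999 begins on a Monday, so the first Monday is March 1.
The 5th Monday is 4 weeks later: 1 + 28 = 29.

March 29, 1999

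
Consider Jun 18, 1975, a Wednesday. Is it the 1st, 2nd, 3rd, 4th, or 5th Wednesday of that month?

3rd

Day 18 falls in week ⌈18/7⌉ of the month.
Days 1–7 hold the 1st Wednesday, 8–14 the 2nd, 15–21 the 3rd, 22–28 the 4th, 29–31 the 5th.
18 is in the range for the 3rd.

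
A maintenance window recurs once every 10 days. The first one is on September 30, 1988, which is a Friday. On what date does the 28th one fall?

The 28th occurrence is 27 intervals after the first: 27 × 10 = 270 days after September 30, 1988.
September has 30 days — 0 days to the end of September leaves 270.
October has 31 days (239 left).
November has 30 days (209 left).
December has 31 days (178 left).
January has 31 days (147 left).
February has 28 days (119 left).
March has 31 days (88 left).
April has 30 days (58 left).
May has 31 days (27 left).
27 days into June → June 27, 1989.

June 27, 1989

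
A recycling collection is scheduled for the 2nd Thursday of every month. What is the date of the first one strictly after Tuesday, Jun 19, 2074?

Jun 2074 starts on a Friday; its first Thursday is the 7th, so the 2nd Thursday is the 14th — Jun 14, 2074.
That is not after Jun 19, 2074, so look at Jul 2074.
Jul 2074 starts on a Sunday; its first Thursday is the 5th, so the 2nd Thursday is the 12th — Jul 12, 2074.

Jul 12, 2074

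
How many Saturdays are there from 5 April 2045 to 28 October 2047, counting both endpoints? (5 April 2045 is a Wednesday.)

134

5 April 2045 is a Wednesday; the first Saturday on or after it is 8 April 2045 (3 days later).
From 8 April 2045 to 28 October 2047: 267 + 365 + 301 = 933 days (rest of 2045, 2046, to 28 October 2047 in 2047).
933 ÷ 7 = 133 full weeks with remainder 2, so 133 more Saturdays after the first → 134.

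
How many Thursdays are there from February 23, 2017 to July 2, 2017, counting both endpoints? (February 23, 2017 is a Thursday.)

February 23, 2017 is a Thursday; the first Thursday on or after it is February 23, 2017.
From February 23, 2017 to July 2, 2017: 5 + 31 + 30 + 31 + 30 + 2 = 129 days (rest of February, March, April, May, June, July).
129 ÷ 7 = 18 full weeks with remainder 3, so 18 more Thursdays after the first → 19.

19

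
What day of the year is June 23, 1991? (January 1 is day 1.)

174

Days in months before June: 31 + 28 + 31 + 30 + 31 = 151.
Plus 23 days into June → day 174.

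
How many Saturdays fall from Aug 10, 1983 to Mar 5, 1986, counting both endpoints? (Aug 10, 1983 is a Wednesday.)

134

Aug 10, 1983 is a Wednesday; the first Saturday on or after it is Aug 13, 1983 (3 days later).
From Aug 13, 1983 to Mar 5, 1986: 140 + 366 + 365 + 64 = 935 days (rest of 1983, 1984, 1985, to Mar 5, 1986 in 1986).
935 ÷ 7 = 133 full weeks with remainder 4, so 133 more Saturdays after the first → 134.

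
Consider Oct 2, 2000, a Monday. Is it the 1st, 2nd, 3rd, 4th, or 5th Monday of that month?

1st

Day 2 falls in week ⌈2/7⌉ of the month.
Days 1–7 hold the 1st Monday, 8–14 the 2nd, 15–21 the 3rd, 22–28 the 4th, 29–31 the 5th.
2 is in the range for the 1st.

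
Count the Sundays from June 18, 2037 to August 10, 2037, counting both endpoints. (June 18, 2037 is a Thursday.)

June 18, 2037 is a Thursday; the first Sunday on or after it is June 21, 2037 (3 days later).
From June 21, 2037 to August 10, 2037: 9 + 31 + 10 = 50 days (rest of June, July, August).
50 ÷ 7 = 7 full weeks with remainder 1, so 7 more Sundays after the first → 8.

8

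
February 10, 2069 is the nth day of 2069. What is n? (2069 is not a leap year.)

41

Days in months before February: 31 = 31.
Plus 10 days into February → day 41.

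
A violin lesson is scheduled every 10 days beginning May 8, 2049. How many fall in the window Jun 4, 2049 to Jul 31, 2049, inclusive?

6

Occurrences land 10·i days after May 8, 2049 for i = 0, 1, 2, …
Jun 4, 2049 is 27 days after the start; 27 ÷ 10 = 2 remainder 7; since the remainder is 7, round up to i = 3. First occurrence in the window: #4 on Jun 7, 2049 (3×10 = 30 days in).
Jul 31, 2049 is 84 days after the start; 84 ÷ 10 = 8 remainder 4. Last occurrence in the window: #9 on Jul 27, 2049.
Occurrences #4 through #9: 6 in total.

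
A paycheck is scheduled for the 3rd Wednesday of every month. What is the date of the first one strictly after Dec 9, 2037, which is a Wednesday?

Dec 2037 starts on a Tuesday; its first Wednesday is the 2nd, so the 3rd Wednesday is the 16th — Dec 16, 2037.
Dec 16, 2037 is after Dec 9, 2037, so that is the next one.

Dec 16, 2037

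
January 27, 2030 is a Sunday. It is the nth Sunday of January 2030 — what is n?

4th

Day 27 falls in week ⌈27/7⌉ of the month.
Days 1–7 hold the 1st Sunday, 8–14 the 2nd, 15–21 the 3rd, 22–28 the 4th, 29–31 the 5th.
27 is in the range for the 4th.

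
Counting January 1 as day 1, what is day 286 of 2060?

January has 31 days (286 − 31 = 255 remain).
February has 29 days (255 − 29 = 226 remain).
March has 31 days (226 − 31 = 195 remain).
April has 30 days (195 − 30 = 165 remain).
May has 31 days (165 − 31 = 134 remain).
June has 30 days (134 − 30 = 104 remain).
July has 31 days (104 − 31 = 73 remain).
August has 31 days (73 − 31 = 42 remain).
September has 30 days (42 − 30 = 12 remain).
12 into October → October 12.

2060-10-12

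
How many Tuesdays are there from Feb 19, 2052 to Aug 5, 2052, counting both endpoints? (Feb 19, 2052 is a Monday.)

Feb 19, 2052 is a Monday; the first Tuesday on or after it is Feb 20, 2052 (1 day later).
From Feb 20, 2052 to Aug 5, 2052: 9 + 31 + 30 + 31 + 30 + 31 + 5 = 167 days (rest of Feb, Mar, Apr, May, Jun, Jul, Aug).
167 ÷ 7 = 23 full weeks with remainder 6, so 23 more Tuesdays after the first → 24.

24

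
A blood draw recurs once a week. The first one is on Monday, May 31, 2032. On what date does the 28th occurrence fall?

Dec 6, 2032

The 28th occurrence is 27 intervals after the first: 27 × 7 = 189 days after May 31, 2032.
May has 31 days — 0 days to the end of May leaves 189.
Jun has 30 days (159 left).
Jul has 31 days (128 left).
Aug has 31 days (97 left).
Sep has 30 days (67 left).
Oct has 31 days (36 left).
Nov has 30 days (6 left).
6 days into Dec → Dec 6, 2032.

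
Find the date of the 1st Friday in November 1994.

November 1994 begins on a Tuesday, so the first Friday is November 4 (3 days later).

November 4, 1994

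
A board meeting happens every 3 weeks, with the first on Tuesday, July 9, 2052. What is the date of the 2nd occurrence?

The 2nd occurrence is 1 interval after the first: 1 × 21 = 21 days after July 9, 2052.
21 days later is July 30, 2052.

July 30, 2052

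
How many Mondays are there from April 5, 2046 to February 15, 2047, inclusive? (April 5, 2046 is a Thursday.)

April 5, 2046 is a Thursday; the first Monday on or after it is April 9, 2046 (4 days later).
From April 9, 2046 to February 15, 2047: 21 + 31 + 30 + 31 + 31 + 30 + 31 + 30 + 31 + 31 + 15 = 312 days (rest of April, May, June, July, August, September, October, November, December, January, February).
312 ÷ 7 = 44 full weeks with remainder 4, so 44 more Mondays after the first → 45.

45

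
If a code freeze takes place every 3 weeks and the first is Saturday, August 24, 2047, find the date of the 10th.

February 29, 2048

The 10th occurrence is 9 intervals after the first: 9 × 21 = 189 days after August 24, 2047.
August has 31 days — 7 days to the end of August leaves 182.
September has 30 days (152 left).
October has 31 days (121 left).
November has 30 days (91 left).
December has 31 days (60 left).
January has 31 days (29 left).
29 days into February → February 29, 2048.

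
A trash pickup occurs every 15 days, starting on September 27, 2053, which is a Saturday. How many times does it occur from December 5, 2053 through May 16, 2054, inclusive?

Occurrences land 15·i days after September 27, 2053 for i = 0, 1, 2, …
December 5, 2053 is 69 days after the start; 69 ÷ 15 = 4 remainder 9; since the remainder is 9, round up to i = 5. First occurrence in the window: #6 on December 11, 2053 (5×15 = 75 days in).
May 16, 2054 is 231 days after the start; 231 ÷ 15 = 15 remainder 6. Last occurrence in the window: #16 on May 10, 2054.
Occurrences #6 through #16: 11 in total.

11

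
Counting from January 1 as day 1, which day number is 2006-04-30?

120

Days in months before April: 31 + 28 + 31 = 90.
Plus 30 days into April → day 120.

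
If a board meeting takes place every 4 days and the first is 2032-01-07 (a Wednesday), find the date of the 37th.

The 37th occurrence is 36 intervals after the first: 36 × 4 = 144 days after 2032-01-07.
January has 31 days — 24 days to the end of January leaves 120.
February has 29 days (91 left).
March has 31 days (60 left).
April has 30 days (30 left).
30 days into May → 2032-05-30.

2032-05-30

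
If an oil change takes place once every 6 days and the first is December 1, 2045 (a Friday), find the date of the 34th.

June 17, 2046

The 34th occurrence is 33 intervals after the first: 33 × 6 = 198 days after December 1, 2045.
December has 31 days — 30 days to the end of December leaves 168.
January has 31 days (137 left).
February has 28 days (109 left).
March has 31 days (78 left).
April has 30 days (48 left).
May has 31 days (17 left).
17 days into June → June 17, 2046.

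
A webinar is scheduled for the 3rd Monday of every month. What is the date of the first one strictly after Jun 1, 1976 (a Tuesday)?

Jun 1976 starts on a Tuesday; its first Monday is the 7th, so the 3rd Monday is the 21st — Jun 21, 1976.
Jun 21, 1976 is after Jun 1, 1976, so that is the next one.

Jun 21, 1976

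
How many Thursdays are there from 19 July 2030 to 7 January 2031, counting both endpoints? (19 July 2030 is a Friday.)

19 July 2030 is a Friday; the first Thursday on or after it is 25 July 2030 (6 days later).
From 25 July 2030 to 7 January 2031: 6 + 31 + 30 + 31 + 30 + 31 + 7 = 166 days (rest of July, August, September, October, November, December, January).
166 ÷ 7 = 23 full weeks with remainder 5, so 23 more Thursdays after the first → 24.

24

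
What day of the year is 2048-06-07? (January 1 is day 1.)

159

Days in months before June: 31 + 29 + 31 + 30 + 31 = 152.
Plus 7 days into June → day 159.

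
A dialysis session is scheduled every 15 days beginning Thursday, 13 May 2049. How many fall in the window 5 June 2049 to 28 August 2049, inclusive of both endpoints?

6

Occurrences land 15·i days after 13 May 2049 for i = 0, 1, 2, …
5 June 2049 is 23 days after the start; 23 ÷ 15 = 1 remainder 8; since the remainder is 8, round up to i = 2. First occurrence in the window: #3 on 12 June 2049 (2×15 = 30 days in).
28 August 2049 is 107 days after the start; 107 ÷ 15 = 7 remainder 2. Last occurrence in the window: #8 on 26 August 2049.
Occurrences #3 through #8: 6 in total.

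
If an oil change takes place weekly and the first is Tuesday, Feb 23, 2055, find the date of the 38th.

Nov 9, 2055

The 38th occurrence is 37 intervals after the first: 37 × 7 = 259 days after Feb 23, 2055.
Feb has 28 days — 5 days to the end of Feb leaves 254.
Mar has 31 days (223 left).
Apr has 30 days (193 left).
May has 31 days (162 left).
Jun has 30 days (132 left).
Jul has 31 days (101 left).
Aug has 31 days (70 left).
Sep has 30 days (40 left).
Oct has 31 days (9 left).
9 days into Nov → Nov 9, 2055.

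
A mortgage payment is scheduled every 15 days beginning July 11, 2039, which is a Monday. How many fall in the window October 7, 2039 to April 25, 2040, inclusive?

14

Occurrences land 15·i days after July 11, 2039 for i = 0, 1, 2, …
October 7, 2039 is 88 days after the start; 88 ÷ 15 = 5 remainder 13; since the remainder is 13, round up to i = 6. First occurrence in the window: #7 on October 9, 2039 (6×15 = 90 days in).
April 25, 2040 is 289 days after the start; 289 ÷ 15 = 19 remainder 4. Last occurrence in the window: #20 on April 21, 2040.
Occurrences #7 through #20: 14 in total.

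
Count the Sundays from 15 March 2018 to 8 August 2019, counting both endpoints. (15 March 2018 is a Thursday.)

73

15 March 2018 is a Thursday; the first Sunday on or after it is 18 March 2018 (3 days later).
From 18 March 2018 to 8 August 2019: 288 + 220 = 508 days (rest of 2018, to 8 August 2019 in 2019).
508 ÷ 7 = 72 full weeks with remainder 4, so 72 more Sundays after the first → 73.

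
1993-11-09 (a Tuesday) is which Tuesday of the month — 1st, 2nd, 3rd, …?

2nd

Day 9 falls in week ⌈9/7⌉ of the month.
Days 1–7 hold the 1st Tuesday, 8–14 the 2nd, 15–21 the 3rd, 22–28 the 4th, 29–31 the 5th.
9 is in the range for the 2nd.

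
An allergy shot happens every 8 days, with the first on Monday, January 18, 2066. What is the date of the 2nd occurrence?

January 26, 2066

The 2nd occurrence is 1 interval after the first: 1 × 8 = 8 days after January 18, 2066.
8 days later is January 26, 2066.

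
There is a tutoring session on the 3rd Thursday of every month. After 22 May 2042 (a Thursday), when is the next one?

May 2042 starts on a Thursday; its first Thursday is the 1st, so the 3rd Thursday is the 15th — 15 May 2042.
That is not after 22 May 2042, so look at June 2042.
June 2042 starts on a Sunday; its first Thursday is the 5th, so the 3rd Thursday is the 19th — 19 June 2042.

19 June 2042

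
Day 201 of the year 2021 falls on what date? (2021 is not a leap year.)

January has 31 days (201 − 31 = 170 remain).
February has 28 days (170 − 28 = 142 remain).
March has 31 days (142 − 31 = 111 remain).
April has 30 days (111 − 30 = 81 remain).
May has 31 days (81 − 31 = 50 remain).
June has 30 days (50 − 30 = 20 remain).
20 into July → July 20.

2021-07-20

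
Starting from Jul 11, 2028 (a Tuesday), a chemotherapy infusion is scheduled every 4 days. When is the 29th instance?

The 29th occurrence is 28 intervals after the first: 28 × 4 = 112 days after Jul 11, 2028.
Jul has 31 days — 20 days to the end of Jul leaves 92.
Aug has 31 days (61 left).
Sep has 30 days (31 left).
31 days into Oct → Oct 31, 2028.

Oct 31, 2028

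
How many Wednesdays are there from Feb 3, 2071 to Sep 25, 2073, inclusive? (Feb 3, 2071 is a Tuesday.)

138

Feb 3, 2071 is a Tuesday; the first Wednesday on or after it is Feb 4, 2071 (1 day later).
From Feb 4, 2071 to Sep 25, 2073: 330 + 366 + 268 = 964 days (rest of 2071, 2072, to Sep 25, 2073 in 2073).
964 ÷ 7 = 137 full weeks with remainder 5, so 137 more Wednesdays after the first → 138.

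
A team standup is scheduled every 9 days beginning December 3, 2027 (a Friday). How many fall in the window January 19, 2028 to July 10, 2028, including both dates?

Occurrences land 9·i days after December 3, 2027 for i = 0, 1, 2, …
January 19, 2028 is 47 days after the start; 47 ÷ 9 = 5 remainder 2; since the remainder is 2, round up to i = 6. First occurrence in the window: #7 on January 26, 2028 (6×9 = 54 days in).
July 10, 2028 is 220 days after the start; 220 ÷ 9 = 24 remainder 4. Last occurrence in the window: #25 on July 6, 2028.
Occurrences #7 through #25: 19 in total.

19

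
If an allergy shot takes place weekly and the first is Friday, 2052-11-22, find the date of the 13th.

The 13th occurrence is 12 intervals after the first: 12 × 7 = 84 days after 2052-11-22.
November has 30 days — 8 days to the end of November leaves 76.
December has 31 days (45 left).
January has 31 days (14 left).
14 days into February → 2053-02-14.

2053-02-14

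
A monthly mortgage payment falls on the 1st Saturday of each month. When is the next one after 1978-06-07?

1978-07-01

June 1978 starts on a Thursday, so its 1st Saturday is 1978-06-03 (2 days in).
That is not after 1978-06-07, so look at July 1978.
July 1978 starts on a Saturday, so its 1st Saturday is 1978-07-01.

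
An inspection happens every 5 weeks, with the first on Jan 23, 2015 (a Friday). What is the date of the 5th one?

Jun 12, 2015

The 5th occurrence is 4 intervals after the first: 4 × 35 = 140 days after Jan 23, 2015.
Jan has 31 days — 8 days to the end of Jan leaves 132.
Feb has 28 days (104 left).
Mar has 31 days (73 left).
Apr has 30 days (43 left).
May has 31 days (12 left).
12 days into Jun → Jun 12, 2015.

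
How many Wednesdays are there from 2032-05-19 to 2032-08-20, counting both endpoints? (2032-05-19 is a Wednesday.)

14

2032-05-19 is a Wednesday; the first Wednesday on or after it is 2032-05-19.
From 2032-05-19 to 2032-08-20: 12 + 30 + 31 + 20 = 93 days (rest of May, June, July, August).
93 ÷ 7 = 13 full weeks with remainder 2, so 13 more Wednesdays after the first → 14.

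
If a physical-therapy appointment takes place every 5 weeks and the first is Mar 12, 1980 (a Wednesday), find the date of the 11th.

The 11th occurrence is 10 intervals after the first: 10 × 35 = 350 days after Mar 12, 1980.
Mar has 31 days — 19 days to the end of Mar leaves 331.
Apr has 30 days (301 left).
May has 31 days (270 left).
Jun has 30 days (240 left).
Jul has 31 days (209 left).
Aug has 31 days (178 left).
Sep has 30 days (148 left).
Oct has 31 days (117 left).
Nov has 30 days (87 left).
Dec has 31 days (56 left).
Jan has 31 days (25 left).
25 days into Feb → Feb 25, 1981.

Feb 25, 1981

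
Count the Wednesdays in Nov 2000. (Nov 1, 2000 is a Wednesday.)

5

Nov 1, 2000 is a Wednesday; the first Wednesday on or after it is Nov 1, 2000.
From Nov 1, 2000 to Nov 30, 2000 is 30 − 1 = 29 days.
29 ÷ 7 = 4 full weeks with remainder 1, so 4 more Wednesdays after the first → 5.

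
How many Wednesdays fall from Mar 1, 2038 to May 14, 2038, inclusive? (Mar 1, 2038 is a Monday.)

11

Mar 1, 2038 is a Monday; the first Wednesday on or after it is Mar 3, 2038 (2 days later).
From Mar 3, 2038 to May 14, 2038: 28 + 30 + 14 = 72 days (rest of Mar, Apr, May).
72 ÷ 7 = 10 full weeks with remainder 2, so 10 more Wednesdays after the first → 11.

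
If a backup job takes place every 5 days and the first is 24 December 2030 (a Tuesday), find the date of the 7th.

23 January 2031

The 7th occurrence is 6 intervals after the first: 6 × 5 = 30 days after 24 December 2030.
December has 31 days — 7 days to the end of December leaves 23.
23 days into January → 23 January 2031.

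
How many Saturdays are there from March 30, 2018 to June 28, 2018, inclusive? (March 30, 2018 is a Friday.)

March 30, 2018 is a Friday; the first Saturday on or after it is March 31, 2018 (1 day later).
From March 31, 2018 to June 28, 2018: 0 + 30 + 31 + 28 = 89 days (rest of March, April, May, June).
89 ÷ 7 = 12 full weeks with remainder 5, so 12 more Saturdays after the first → 13.

13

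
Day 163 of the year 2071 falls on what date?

January has 31 days (163 − 31 = 132 remain).
February has 28 days (132 − 28 = 104 remain).
March has 31 days (104 − 31 = 73 remain).
April has 30 days (73 − 30 = 43 remain).
May has 31 days (43 − 31 = 12 remain).
12 into June → June 12.

2071-06-12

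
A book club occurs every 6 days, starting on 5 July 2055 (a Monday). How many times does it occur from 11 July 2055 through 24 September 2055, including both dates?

13

Occurrences land 6·i days after 5 July 2055 for i = 0, 1, 2, …
11 July 2055 is 6 days after the start; 6 ÷ 6 = 1 remainder 0. First occurrence in the window: #2 on 11 July 2055 (1×6 = 6 days in).
24 September 2055 is 81 days after the start; 81 ÷ 6 = 13 remainder 3. Last occurrence in the window: #14 on 21 September 2055.
Occurrences #2 through #14: 13 in total.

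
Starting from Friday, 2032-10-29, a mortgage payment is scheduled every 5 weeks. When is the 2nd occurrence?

2032-12-03

The 2nd occurrence is 1 interval after the first: 1 × 35 = 35 days after 2032-10-29.
October has 31 days — 2 days to the end of October leaves 33.
November has 30 days (3 left).
3 days into December → 2032-12-03.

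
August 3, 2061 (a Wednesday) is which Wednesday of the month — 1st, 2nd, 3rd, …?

Day 3 falls in week ⌈3/7⌉ of the month.
Days 1–7 hold the 1st Wednesday, 8–14 the 2nd, 15–21 the 3rd, 22–28 the 4th, 29–31 the 5th.
3 is in the range for the 1st.

1st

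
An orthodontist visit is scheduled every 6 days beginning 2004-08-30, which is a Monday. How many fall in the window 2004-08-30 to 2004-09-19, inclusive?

4

Occurrences land 6·i days after 2004-08-30 for i = 0, 1, 2, …
The window opens on the start date, so the first occurrence inside is #1 on 2004-08-30.
2004-09-19 is 20 days after the start; 20 ÷ 6 = 3 remainder 2. Last occurrence in the window: #4 on 2004-09-17.
Occurrences #1 through #4: 4 in total.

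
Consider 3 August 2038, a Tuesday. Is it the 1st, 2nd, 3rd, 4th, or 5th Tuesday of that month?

Day 3 falls in week ⌈3/7⌉ of the month.
Days 1–7 hold the 1st Tuesday, 8–14 the 2nd, 15–21 the 3rd, 22–28 the 4th, 29–31 the 5th.
3 is in the range for the 1st.

1st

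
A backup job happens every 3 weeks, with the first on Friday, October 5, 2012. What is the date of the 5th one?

December 28, 2012

The 5th occurrence is 4 intervals after the first: 4 × 21 = 84 days after October 5, 2012.
October has 31 days — 26 days to the end of October leaves 58.
November has 30 days (28 left).
28 days into December → December 28, 2012.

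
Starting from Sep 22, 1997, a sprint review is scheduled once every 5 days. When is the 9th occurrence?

Nov 1, 1997

The 9th occurrence is 8 intervals after the first: 8 × 5 = 40 days after Sep 22, 1997.
Sep has 30 days — 8 days to the end of Sep leaves 32.
Oct has 31 days (1 left).
1 day into Nov → Nov 1, 1997.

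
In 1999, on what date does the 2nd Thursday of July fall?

July 1999 begins on a Thursday, so the first Thursday is July 1.
The 2nd Thursday is 1 weeks later: 1 + 7 = 8.

July 8, 1999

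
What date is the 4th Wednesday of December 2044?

December 28, 2044

December 2044 begins on a Thursday, so the first Wednesday is December 7 (6 days later).
The 4th Wednesday is 3 weeks later: 7 + 21 = 28.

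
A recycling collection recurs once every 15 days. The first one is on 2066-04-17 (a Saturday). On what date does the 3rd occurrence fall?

The 3rd occurrence is 2 intervals after the first: 2 × 15 = 30 days after 2066-04-17.
April has 30 days — 13 days to the end of April leaves 17.
17 days into May → 2066-05-17.

2066-05-17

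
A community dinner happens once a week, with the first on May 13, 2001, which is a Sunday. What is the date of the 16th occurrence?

Aug 26, 2001

The 16th occurrence is 15 intervals after the first: 15 × 7 = 105 days after May 13, 2001.
May has 31 days — 18 days to the end of May leaves 87.
Jun has 30 days (57 left).
Jul has 31 days (26 left).
26 days into Aug → Aug 26, 2001.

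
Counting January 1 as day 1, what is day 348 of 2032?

January has 31 days (348 − 31 = 317 remain).
February has 29 days (317 − 29 = 288 remain).
March has 31 days (288 − 31 = 257 remain).
April has 30 days (257 − 30 = 227 remain).
May has 31 days (227 − 31 = 196 remain).
June has 30 days (196 − 30 = 166 remain).
July has 31 days (166 − 31 = 135 remain).
August has 31 days (135 − 31 = 104 remain).
September has 30 days (104 − 30 = 74 remain).
October has 31 days (74 − 31 = 43 remain).
November has 30 days (43 − 30 = 13 remain).
13 into December → December 13.

2032-12-13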